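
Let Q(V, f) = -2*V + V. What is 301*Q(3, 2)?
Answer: -903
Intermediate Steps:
Q(V, f) = -V
301*Q(3, 2) = 301*(-1*3) = 301*(-3) = -903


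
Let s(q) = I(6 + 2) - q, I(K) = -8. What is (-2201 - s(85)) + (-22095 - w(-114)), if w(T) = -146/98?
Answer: -1185874/49 ≈ -24202.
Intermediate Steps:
s(q) = -8 - q
w(T) = -73/49 (w(T) = -146*1/98 = -73/49)
(-2201 - s(85)) + (-22095 - w(-114)) = (-2201 - (-8 - 1*85)) + (-22095 - 1*(-73/49)) = (-2201 - (-8 - 85)) + (-22095 + 73/49) = (-2201 - 1*(-93)) - 1082582/49 = (-2201 + 93) - 1082582/49 = -2108 - 1082582/49 = -1185874/49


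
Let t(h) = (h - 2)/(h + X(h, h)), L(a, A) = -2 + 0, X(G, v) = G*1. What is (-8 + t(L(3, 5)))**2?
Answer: 49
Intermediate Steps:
X(G, v) = G
L(a, A) = -2
t(h) = (-2 + h)/(2*h) (t(h) = (h - 2)/(h + h) = (-2 + h)/((2*h)) = (-2 + h)*(1/(2*h)) = (-2 + h)/(2*h))
(-8 + t(L(3, 5)))**2 = (-8 + (1/2)*(-2 - 2)/(-2))**2 = (-8 + (1/2)*(-1/2)*(-4))**2 = (-8 + 1)**2 = (-7)**2 = 49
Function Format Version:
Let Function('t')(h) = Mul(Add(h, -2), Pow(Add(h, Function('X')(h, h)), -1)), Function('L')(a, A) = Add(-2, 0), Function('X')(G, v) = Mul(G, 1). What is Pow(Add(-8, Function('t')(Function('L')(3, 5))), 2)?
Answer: 49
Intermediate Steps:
Function('X')(G, v) = G
Function('L')(a, A) = -2
Function('t')(h) = Mul(Rational(1, 2), Pow(h, -1), Add(-2, h)) (Function('t')(h) = Mul(Add(h, -2), Pow(Add(h, h), -1)) = Mul(Add(-2, h), Pow(Mul(2, h), -1)) = Mul(Add(-2, h), Mul(Rational(1, 2), Pow(h, -1))) = Mul(Rational(1, 2), Pow(h, -1), Add(-2, h)))
Pow(Add(-8, Function('t')(Function('L')(3, 5))), 2) = Pow(Add(-8, Mul(Rational(1, 2), Pow(-2, -1), Add(-2, -2))), 2) = Pow(Add(-8, Mul(Rational(1, 2), Rational(-1, 2), -4)), 2) = Pow(Add(-8, 1), 2) = Pow(-7, 2) = 49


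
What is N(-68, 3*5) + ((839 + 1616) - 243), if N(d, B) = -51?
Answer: 2161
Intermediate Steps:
N(-68, 3*5) + ((839 + 1616) - 243) = -51 + ((839 + 1616) - 243) = -51 + (2455 - 243) = -51 + 2212 = 2161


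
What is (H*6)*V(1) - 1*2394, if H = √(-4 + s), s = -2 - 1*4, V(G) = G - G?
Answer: -2394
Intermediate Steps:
V(G) = 0
s = -6 (s = -2 - 4 = -6)
H = I*√10 (H = √(-4 - 6) = √(-10) = I*√10 ≈ 3.1623*I)
(H*6)*V(1) - 1*2394 = ((I*√10)*6)*0 - 1*2394 = (6*I*√10)*0 - 2394 = 0 - 2394 = -2394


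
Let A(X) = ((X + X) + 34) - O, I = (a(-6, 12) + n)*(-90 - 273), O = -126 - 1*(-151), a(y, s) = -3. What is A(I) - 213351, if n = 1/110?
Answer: -1055853/5 ≈ -2.1117e+5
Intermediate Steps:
O = 25 (O = -126 + 151 = 25)
n = 1/110 ≈ 0.0090909
I = 10857/10 (I = (-3 + 1/110)*(-90 - 273) = -329/110*(-363) = 10857/10 ≈ 1085.7)
A(X) = 9 + 2*X (A(X) = ((X + X) + 34) - 1*25 = (2*X + 34) - 25 = (34 + 2*X) - 25 = 9 + 2*X)
A(I) - 213351 = (9 + 2*(10857/10)) - 213351 = (9 + 10857/5) - 213351 = 10902/5 - 213351 = -1055853/5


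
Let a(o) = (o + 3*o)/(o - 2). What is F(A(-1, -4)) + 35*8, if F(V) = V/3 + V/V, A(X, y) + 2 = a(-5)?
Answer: 1969/7 ≈ 281.29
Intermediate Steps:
a(o) = 4*o/(-2 + o) (a(o) = (4*o)/(-2 + o) = 4*o/(-2 + o))
A(X, y) = 6/7 (A(X, y) = -2 + 4*(-5)/(-2 - 5) = -2 + 4*(-5)/(-7) = -2 + 4*(-5)*(-1/7) = -2 + 20/7 = 6/7)
F(V) = 1 + V/3 (F(V) = V*(1/3) + 1 = V/3 + 1 = 1 + V/3)
F(A(-1, -4)) + 35*8 = (1 + (1/3)*(6/7)) + 35*8 = (1 + 2/7) + 280 = 9/7 + 280 = 1969/7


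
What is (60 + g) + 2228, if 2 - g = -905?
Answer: 3195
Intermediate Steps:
g = 907 (g = 2 - 1*(-905) = 2 + 905 = 907)
(60 + g) + 2228 = (60 + 907) + 2228 = 967 + 2228 = 3195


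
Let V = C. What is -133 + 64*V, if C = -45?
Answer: -3013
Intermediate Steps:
V = -45
-133 + 64*V = -133 + 64*(-45) = -133 - 2880 = -3013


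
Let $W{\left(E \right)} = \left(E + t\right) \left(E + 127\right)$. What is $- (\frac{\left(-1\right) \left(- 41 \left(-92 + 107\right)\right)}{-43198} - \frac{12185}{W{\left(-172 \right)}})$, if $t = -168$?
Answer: $\frac{53577713}{66092940} \approx 0.81064$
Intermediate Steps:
$W{\left(E \right)} = \left(-168 + E\right) \left(127 + E\right)$ ($W{\left(E \right)} = \left(E - 168\right) \left(E + 127\right) = \left(-168 + E\right) \left(127 + E\right)$)
$- (\frac{\left(-1\right) \left(- 41 \left(-92 + 107\right)\right)}{-43198} - \frac{12185}{W{\left(-172 \right)}}) = - (\frac{\left(-1\right) \left(- 41 \left(-92 + 107\right)\right)}{-43198} - \frac{12185}{-21336 + \left(-172\right)^{2} - -7052}) = - (- \left(-41\right) 15 \left(- \frac{1}{43198}\right) - \frac{12185}{-21336 + 29584 + 7052}) = - (\left(-1\right) \left(-615\right) \left(- \frac{1}{43198}\right) - \frac{12185}{15300}) = - (615 \left(- \frac{1}{43198}\right) - \frac{2437}{3060}) = - (- \frac{615}{43198} - \frac{2437}{3060}) = \left(-1\right) \left(- \frac{53577713}{66092940}\right) = \frac{53577713}{66092940}$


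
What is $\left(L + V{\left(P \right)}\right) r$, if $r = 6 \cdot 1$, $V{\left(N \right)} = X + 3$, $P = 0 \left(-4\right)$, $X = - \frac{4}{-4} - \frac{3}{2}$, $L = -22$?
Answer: $-117$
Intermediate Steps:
$X = - \frac{1}{2}$ ($X = \left(-4\right) \left(- \frac{1}{4}\right) - \frac{3}{2} = 1 - \frac{3}{2} = - \frac{1}{2} \approx -0.5$)
$P = 0$
$V{\left(N \right)} = \frac{5}{2}$ ($V{\left(N \right)} = - \frac{1}{2} + 3 = \frac{5}{2}$)
$r = 6$
$\left(L + V{\left(P \right)}\right) r = \left(-22 + \frac{5}{2}\right) 6 = \left(- \frac{39}{2}\right) 6 = -117$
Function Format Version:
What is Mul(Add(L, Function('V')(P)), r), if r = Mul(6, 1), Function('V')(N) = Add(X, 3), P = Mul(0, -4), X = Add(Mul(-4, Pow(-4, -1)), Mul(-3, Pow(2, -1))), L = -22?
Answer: -117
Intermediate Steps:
X = Rational(-1, 2) (X = Add(Mul(-4, Rational(-1, 4)), Mul(-3, Rational(1, 2))) = Add(1, Rational(-3, 2)) = Rational(-1, 2) ≈ -0.50000)
P = 0
Function('V')(N) = Rational(5, 2) (Function('V')(N) = Add(Rational(-1, 2), 3) = Rational(5, 2))
r = 6
Mul(Add(L, Function('V')(P)), r) = Mul(Add(-22, Rational(5, 2)), 6) = Mul(Rational(-39, 2), 6) = -117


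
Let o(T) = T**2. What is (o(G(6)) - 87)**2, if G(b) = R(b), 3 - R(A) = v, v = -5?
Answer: 529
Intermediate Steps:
R(A) = 8 (R(A) = 3 - 1*(-5) = 3 + 5 = 8)
G(b) = 8
(o(G(6)) - 87)**2 = (8**2 - 87)**2 = (64 - 87)**2 = (-23)**2 = 529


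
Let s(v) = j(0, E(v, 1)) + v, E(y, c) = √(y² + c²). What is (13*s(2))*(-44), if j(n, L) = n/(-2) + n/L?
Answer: -1144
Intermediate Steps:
E(y, c) = √(c² + y²)
j(n, L) = -n/2 + n/L (j(n, L) = n*(-½) + n/L = -n/2 + n/L)
s(v) = v (s(v) = (-½*0 + 0/(√(1² + v²))) + v = (0 + 0/(√(1 + v²))) + v = (0 + 0/√(1 + v²)) + v = (0 + 0) + v = 0 + v = v)
(13*s(2))*(-44) = (13*2)*(-44) = 26*(-44) = -1144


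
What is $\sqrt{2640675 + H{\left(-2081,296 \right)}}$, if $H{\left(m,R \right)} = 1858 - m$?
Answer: $3 \sqrt{293846} \approx 1626.2$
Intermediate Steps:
$\sqrt{2640675 + H{\left(-2081,296 \right)}} = \sqrt{2640675 + \left(1858 - -2081\right)} = \sqrt{2640675 + \left(1858 + 2081\right)} = \sqrt{2640675 + 3939} = \sqrt{2644614} = 3 \sqrt{293846}$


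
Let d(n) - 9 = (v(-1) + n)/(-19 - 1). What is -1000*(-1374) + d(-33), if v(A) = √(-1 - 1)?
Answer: 27480213/20 - I*√2/20 ≈ 1.374e+6 - 0.070711*I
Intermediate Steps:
v(A) = I*√2 (v(A) = √(-2) = I*√2)
d(n) = 9 - n/20 - I*√2/20 (d(n) = 9 + (I*√2 + n)/(-19 - 1) = 9 + (n + I*√2)/(-20) = 9 + (n + I*√2)*(-1/20) = 9 + (-n/20 - I*√2/20) = 9 - n/20 - I*√2/20)
-1000*(-1374) + d(-33) = -1000*(-1374) + (9 - 1/20*(-33) - I*√2/20) = 1374000 + (9 + 33/20 - I*√2/20) = 1374000 + (213/20 - I*√2/20) = 27480213/20 - I*√2/20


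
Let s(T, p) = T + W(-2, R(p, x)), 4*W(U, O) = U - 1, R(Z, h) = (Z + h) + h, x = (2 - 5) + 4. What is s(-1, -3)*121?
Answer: -847/4 ≈ -211.75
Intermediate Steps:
x = 1 (x = -3 + 4 = 1)
R(Z, h) = Z + 2*h
W(U, O) = -¼ + U/4 (W(U, O) = (U - 1)/4 = (-1 + U)/4 = -¼ + U/4)
s(T, p) = -¾ + T (s(T, p) = T + (-¼ + (¼)*(-2)) = T + (-¼ - ½) = T - ¾ = -¾ + T)
s(-1, -3)*121 = (-¾ - 1)*121 = -7/4*121 = -847/4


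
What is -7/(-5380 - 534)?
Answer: 7/5914 ≈ 0.0011836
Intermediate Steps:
-7/(-5380 - 534) = -7/(-5914) = -1/5914*(-7) = 7/5914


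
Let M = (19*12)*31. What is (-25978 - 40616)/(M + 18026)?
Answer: -33297/12547 ≈ -2.6538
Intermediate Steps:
M = 7068 (M = 228*31 = 7068)
(-25978 - 40616)/(M + 18026) = (-25978 - 40616)/(7068 + 18026) = -66594/25094 = -66594*1/25094 = -33297/12547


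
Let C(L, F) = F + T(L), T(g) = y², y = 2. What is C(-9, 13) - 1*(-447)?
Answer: 464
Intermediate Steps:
T(g) = 4 (T(g) = 2² = 4)
C(L, F) = 4 + F (C(L, F) = F + 4 = 4 + F)
C(-9, 13) - 1*(-447) = (4 + 13) - 1*(-447) = 17 + 447 = 464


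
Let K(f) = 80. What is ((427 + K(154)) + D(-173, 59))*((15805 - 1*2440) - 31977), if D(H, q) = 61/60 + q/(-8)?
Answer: -93179427/10 ≈ -9.3179e+6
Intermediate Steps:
D(H, q) = 61/60 - q/8 (D(H, q) = 61*(1/60) + q*(-⅛) = 61/60 - q/8)
((427 + K(154)) + D(-173, 59))*((15805 - 1*2440) - 31977) = ((427 + 80) + (61/60 - ⅛*59))*((15805 - 1*2440) - 31977) = (507 + (61/60 - 59/8))*((15805 - 2440) - 31977) = (507 - 763/120)*(13365 - 31977) = (60077/120)*(-18612) = -93179427/10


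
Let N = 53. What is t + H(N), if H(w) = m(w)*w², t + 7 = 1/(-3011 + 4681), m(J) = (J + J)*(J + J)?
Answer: 52708401391/1670 ≈ 3.1562e+7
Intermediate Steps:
m(J) = 4*J² (m(J) = (2*J)*(2*J) = 4*J²)
t = -11689/1670 (t = -7 + 1/(-3011 + 4681) = -7 + 1/1670 = -11689/1670 ≈ -6.9994)
H(w) = 4*w⁴ (H(w) = (4*w²)*w² = 4*w⁴)
t + H(N) = -11689/1670 + 4*53⁴ = -11689/1670 + 4*7890481 = -11689/1670 + 31561924 = 52708401391/1670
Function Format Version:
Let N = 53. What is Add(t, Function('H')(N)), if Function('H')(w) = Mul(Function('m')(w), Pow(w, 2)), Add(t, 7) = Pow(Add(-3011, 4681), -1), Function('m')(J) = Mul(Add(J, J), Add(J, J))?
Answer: Rational(52708401391, 1670) ≈ 3.1562e+7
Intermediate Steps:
Function('m')(J) = Mul(4, Pow(J, 2)) (Function('m')(J) = Mul(Mul(2, J), Mul(2, J)) = Mul(4, Pow(J, 2)))
t = Rational(-11689, 1670) (t = Add(-7, Pow(Add(-3011, 4681), -1)) = Add(-7, Pow(1670, -1)) = Add(-7, Rational(1, 1670)) = Rational(-11689, 1670) ≈ -6.9994)
Function('H')(w) = Mul(4, Pow(w, 4)) (Function('H')(w) = Mul(Mul(4, Pow(w, 2)), Pow(w, 2)) = Mul(4, Pow(w, 4)))
Add(t, Function('H')(N)) = Add(Rational(-11689, 1670), Mul(4, Pow(53, 4))) = Add(Rational(-11689, 1670), Mul(4, 7890481)) = Add(Rational(-11689, 1670), 31561924) = Rational(52708401391, 1670)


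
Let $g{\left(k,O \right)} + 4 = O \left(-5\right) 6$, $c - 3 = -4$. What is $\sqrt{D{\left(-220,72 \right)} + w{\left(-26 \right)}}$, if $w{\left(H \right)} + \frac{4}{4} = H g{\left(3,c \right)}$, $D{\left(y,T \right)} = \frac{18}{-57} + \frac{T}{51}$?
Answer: $\frac{i \sqrt{70516391}}{323} \approx 25.998 i$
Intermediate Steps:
$c = -1$ ($c = 3 - 4 = -1$)
$g{\left(k,O \right)} = -4 - 30 O$ ($g{\left(k,O \right)} = -4 + O \left(-5\right) 6 = -4 + - 5 O 6 = -4 - 30 O$)
$D{\left(y,T \right)} = - \frac{6}{19} + \frac{T}{51}$ ($D{\left(y,T \right)} = 18 \left(- \frac{1}{57}\right) + T \frac{1}{51} = - \frac{6}{19} + \frac{T}{51}$)
$w{\left(H \right)} = -1 + 26 H$ ($w{\left(H \right)} = -1 + H \left(-4 - -30\right) = -1 + H \left(-4 + 30\right) = -1 + H 26 = -1 + 26 H$)
$\sqrt{D{\left(-220,72 \right)} + w{\left(-26 \right)}} = \sqrt{\left(- \frac{6}{19} + \frac{1}{51} \cdot 72\right) + \left(-1 + 26 \left(-26\right)\right)} = \sqrt{\left(- \frac{6}{19} + \frac{24}{17}\right) - 677} = \sqrt{\frac{354}{323} - 677} = \sqrt{- \frac{218317}{323}} = \frac{i \sqrt{70516391}}{323}$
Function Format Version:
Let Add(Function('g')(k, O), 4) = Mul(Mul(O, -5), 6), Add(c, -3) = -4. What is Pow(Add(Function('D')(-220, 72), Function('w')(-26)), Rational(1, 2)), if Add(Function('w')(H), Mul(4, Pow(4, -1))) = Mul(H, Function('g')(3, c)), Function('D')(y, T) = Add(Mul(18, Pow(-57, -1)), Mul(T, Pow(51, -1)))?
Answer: Mul(Rational(1, 323), I, Pow(70516391, Rational(1, 2))) ≈ Mul(25.998, I)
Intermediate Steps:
c = -1 (c = Add(3, -4) = -1)
Function('g')(k, O) = Add(-4, Mul(-30, O)) (Function('g')(k, O) = Add(-4, Mul(Mul(O, -5), 6)) = Add(-4, Mul(Mul(-5, O), 6)) = Add(-4, Mul(-30, O)))
Function('D')(y, T) = Add(Rational(-6, 19), Mul(Rational(1, 51), T)) (Function('D')(y, T) = Add(Mul(18, Rational(-1, 57)), Mul(T, Rational(1, 51))) = Add(Rational(-6, 19), Mul(Rational(1, 51), T)))
Function('w')(H) = Add(-1, Mul(26, H)) (Function('w')(H) = Add(-1, Mul(H, Add(-4, Mul(-30, -1)))) = Add(-1, Mul(H, Add(-4, 30))) = Add(-1, Mul(H, 26)) = Add(-1, Mul(26, H)))
Pow(Add(Function('D')(-220, 72), Function('w')(-26)), Rational(1, 2)) = Pow(Add(Add(Rational(-6, 19), Mul(Rational(1, 51), 72)), Add(-1, Mul(26, -26))), Rational(1, 2)) = Pow(Add(Add(Rational(-6, 19), Rational(24, 17)), Add(-1, -676)), Rational(1, 2)) = Pow(Add(Rational(354, 323), -677), Rational(1, 2)) = Pow(Rational(-218317, 323), Rational(1, 2)) = Mul(Rational(1, 323), I, Pow(70516391, Rational(1, 2)))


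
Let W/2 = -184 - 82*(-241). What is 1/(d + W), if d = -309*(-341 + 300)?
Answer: 1/51825 ≈ 1.9296e-5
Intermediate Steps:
W = 39156 (W = 2*(-184 - 82*(-241)) = 2*(-184 + 19762) = 2*19578 = 39156)
d = 12669 (d = -309*(-41) = 12669)
1/(d + W) = 1/(12669 + 39156) = 1/51825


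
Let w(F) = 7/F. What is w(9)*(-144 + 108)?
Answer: -28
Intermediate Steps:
w(9)*(-144 + 108) = (7/9)*(-144 + 108) = (7*(1/9))*(-36) = (7/9)*(-36) = -28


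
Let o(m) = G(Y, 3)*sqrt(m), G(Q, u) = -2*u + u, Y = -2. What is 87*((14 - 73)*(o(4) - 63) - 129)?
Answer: 342954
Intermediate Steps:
G(Q, u) = -u
o(m) = -3*sqrt(m) (o(m) = (-1*3)*sqrt(m) = -3*sqrt(m))
87*((14 - 73)*(o(4) - 63) - 129) = 87*((14 - 73)*(-3*sqrt(4) - 63) - 129) = 87*(-59*(-3*2 - 63) - 129) = 87*(-59*(-6 - 63) - 129) = 87*(-59*(-69) - 129) = 87*(4071 - 129) = 87*3942 = 342954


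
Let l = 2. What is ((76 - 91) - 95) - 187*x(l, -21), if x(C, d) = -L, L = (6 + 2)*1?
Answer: 1386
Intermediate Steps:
L = 8 (L = 8*1 = 8)
x(C, d) = -8 (x(C, d) = -1*8 = -8)
((76 - 91) - 95) - 187*x(l, -21) = ((76 - 91) - 95) - 187*(-8) = (-15 - 95) + 1496 = -110 + 1496 = 1386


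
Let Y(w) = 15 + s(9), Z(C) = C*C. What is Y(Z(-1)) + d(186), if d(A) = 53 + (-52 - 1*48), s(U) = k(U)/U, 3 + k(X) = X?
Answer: -94/3 ≈ -31.333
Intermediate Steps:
Z(C) = C²
k(X) = -3 + X
s(U) = (-3 + U)/U
d(A) = -47 (d(A) = 53 + (-52 - 48) = 53 - 100 = -47)
Y(w) = 47/3 (Y(w) = 15 + (-3 + 9)/9 = 15 + (⅑)*6 = 15 + ⅔ = 47/3)
Y(Z(-1)) + d(186) = 47/3 - 47 = -94/3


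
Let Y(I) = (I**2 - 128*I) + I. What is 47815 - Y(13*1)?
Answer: 49297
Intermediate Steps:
Y(I) = I**2 - 127*I
47815 - Y(13*1) = 47815 - 13*1*(-127 + 13*1) = 47815 - 13*(-127 + 13) = 47815 - 13*(-114) = 47815 - 1*(-1482) = 47815 + 1482 = 49297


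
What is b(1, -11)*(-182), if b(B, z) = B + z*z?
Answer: -22204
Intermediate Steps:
b(B, z) = B + z²
b(1, -11)*(-182) = (1 + (-11)²)*(-182) = (1 + 121)*(-182) = 122*(-182) = -22204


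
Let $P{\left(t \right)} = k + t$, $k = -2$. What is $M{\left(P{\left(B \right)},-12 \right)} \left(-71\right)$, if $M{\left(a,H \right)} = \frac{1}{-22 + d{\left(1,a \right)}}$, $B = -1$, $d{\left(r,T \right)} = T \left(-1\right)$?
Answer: $\frac{71}{19} \approx 3.7368$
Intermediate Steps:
$d{\left(r,T \right)} = - T$
$P{\left(t \right)} = -2 + t$
$M{\left(a,H \right)} = \frac{1}{-22 - a}$
$M{\left(P{\left(B \right)},-12 \right)} \left(-71\right) = - \frac{1}{22 - 3} \left(-71\right) = - \frac{1}{19} \left(-71\right) = \left(-1\right) \frac{1}{19} \left(-71\right) = \left(- \frac{1}{19}\right) \left(-71\right) = \frac{71}{19}$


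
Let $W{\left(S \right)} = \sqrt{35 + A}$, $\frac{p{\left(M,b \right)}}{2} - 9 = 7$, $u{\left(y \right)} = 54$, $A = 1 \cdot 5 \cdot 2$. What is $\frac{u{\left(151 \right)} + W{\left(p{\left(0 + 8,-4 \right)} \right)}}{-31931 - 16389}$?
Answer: $- \frac{27}{24160} - \frac{3 \sqrt{5}}{48320} \approx -0.0012564$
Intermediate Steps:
$A = 10$ ($A = 5 \cdot 2 = 10$)
$p{\left(M,b \right)} = 32$ ($p{\left(M,b \right)} = 18 + 2 \cdot 7 = 18 + 14 = 32$)
$W{\left(S \right)} = 3 \sqrt{5}$ ($W{\left(S \right)} = \sqrt{35 + 10} = \sqrt{45} = 3 \sqrt{5}$)
$\frac{u{\left(151 \right)} + W{\left(p{\left(0 + 8,-4 \right)} \right)}}{-31931 - 16389} = \frac{54 + 3 \sqrt{5}}{-31931 - 16389} = \frac{54 + 3 \sqrt{5}}{-48320} = \left(54 + 3 \sqrt{5}\right) \left(- \frac{1}{48320}\right) = - \frac{27}{24160} - \frac{3 \sqrt{5}}{48320}$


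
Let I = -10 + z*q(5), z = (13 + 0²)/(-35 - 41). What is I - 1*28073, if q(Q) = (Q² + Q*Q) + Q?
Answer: -2135023/76 ≈ -28092.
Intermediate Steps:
q(Q) = Q + 2*Q² (q(Q) = (Q² + Q²) + Q = 2*Q² + Q = Q + 2*Q²)
z = -13/76 (z = (13 + 0)/(-76) = 13*(-1/76) = -13/76 ≈ -0.17105)
I = -1475/76 (I = -10 - 65*(1 + 2*5)/76 = -10 - 65*(1 + 10)/76 = -10 - 65*11/76 = -10 - 13/76*55 = -10 - 715/76 = -1475/76 ≈ -19.408)
I - 1*28073 = -1475/76 - 1*28073 = -1475/76 - 28073 = -2135023/76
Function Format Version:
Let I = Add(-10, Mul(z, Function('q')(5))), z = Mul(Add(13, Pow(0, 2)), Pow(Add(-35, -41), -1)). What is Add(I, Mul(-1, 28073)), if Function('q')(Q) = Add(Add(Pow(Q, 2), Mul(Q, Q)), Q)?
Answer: Rational(-2135023, 76) ≈ -28092.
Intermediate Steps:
Function('q')(Q) = Add(Q, Mul(2, Pow(Q, 2))) (Function('q')(Q) = Add(Add(Pow(Q, 2), Pow(Q, 2)), Q) = Add(Mul(2, Pow(Q, 2)), Q) = Add(Q, Mul(2, Pow(Q, 2))))
z = Rational(-13, 76) (z = Mul(Add(13, 0), Pow(-76, -1)) = Mul(13, Rational(-1, 76)) = Rational(-13, 76) ≈ -0.17105)
I = Rational(-1475, 76) (I = Add(-10, Mul(Rational(-13, 76), Mul(5, Add(1, Mul(2, 5))))) = Add(-10, Mul(Rational(-13, 76), Mul(5, Add(1, 10)))) = Add(-10, Mul(Rational(-13, 76), Mul(5, 11))) = Add(-10, Mul(Rational(-13, 76), 55)) = Add(-10, Rational(-715, 76)) = Rational(-1475, 76) ≈ -19.408)
Add(I, Mul(-1, 28073)) = Add(Rational(-1475, 76), Mul(-1, 28073)) = Add(Rational(-1475, 76), -28073) = Rational(-2135023, 76)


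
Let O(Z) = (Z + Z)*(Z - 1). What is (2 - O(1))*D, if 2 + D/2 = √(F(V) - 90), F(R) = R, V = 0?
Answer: -8 + 12*I*√10 ≈ -8.0 + 37.947*I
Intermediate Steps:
O(Z) = 2*Z*(-1 + Z) (O(Z) = (2*Z)*(-1 + Z) = 2*Z*(-1 + Z))
D = -4 + 6*I*√10 (D = -4 + 2*√(0 - 90) = -4 + 2*√(-90) = -4 + 2*(3*I*√10) = -4 + 6*I*√10 ≈ -4.0 + 18.974*I)
(2 - O(1))*D = (2 - 2*(-1 + 1))*(-4 + 6*I*√10) = (2 - 2*0)*(-4 + 6*I*√10) = (2 - 1*0)*(-4 + 6*I*√10) = (2 + 0)*(-4 + 6*I*√10) = 2*(-4 + 6*I*√10) = -8 + 12*I*√10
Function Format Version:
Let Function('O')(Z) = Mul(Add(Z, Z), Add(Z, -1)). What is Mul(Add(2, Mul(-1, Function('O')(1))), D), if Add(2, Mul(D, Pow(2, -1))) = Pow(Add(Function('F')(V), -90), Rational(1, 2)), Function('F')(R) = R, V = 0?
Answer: Add(-8, Mul(12, I, Pow(10, Rational(1, 2)))) ≈ Add(-8.0000, Mul(37.947, I))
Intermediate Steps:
Function('O')(Z) = Mul(2, Z, Add(-1, Z)) (Function('O')(Z) = Mul(Mul(2, Z), Add(-1, Z)) = Mul(2, Z, Add(-1, Z)))
D = Add(-4, Mul(6, I, Pow(10, Rational(1, 2)))) (D = Add(-4, Mul(2, Pow(Add(0, -90), Rational(1, 2)))) = Add(-4, Mul(2, Pow(-90, Rational(1, 2)))) = Add(-4, Mul(2, Mul(3, I, Pow(10, Rational(1, 2))))) = Add(-4, Mul(6, I, Pow(10, Rational(1, 2)))) ≈ Add(-4.0000, Mul(18.974, I)))
Mul(Add(2, Mul(-1, Function('O')(1))), D) = Mul(Add(2, Mul(-1, Mul(2, 1, Add(-1, 1)))), Add(-4, Mul(6, I, Pow(10, Rational(1, 2))))) = Mul(Add(2, Mul(-1, Mul(2, 1, 0))), Add(-4, Mul(6, I, Pow(10, Rational(1, 2))))) = Mul(Add(2, Mul(-1, 0)), Add(-4, Mul(6, I, Pow(10, Rational(1, 2))))) = Mul(Add(2, 0), Add(-4, Mul(6, I, Pow(10, Rational(1, 2))))) = Mul(2, Add(-4, Mul(6, I, Pow(10, Rational(1, 2))))) = Add(-8, Mul(12, I, Pow(10, Rational(1, 2))))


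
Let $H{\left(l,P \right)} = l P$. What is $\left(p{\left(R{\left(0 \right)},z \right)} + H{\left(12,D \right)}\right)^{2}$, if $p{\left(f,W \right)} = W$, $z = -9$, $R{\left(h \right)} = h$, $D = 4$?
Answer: $1521$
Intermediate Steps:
$H{\left(l,P \right)} = P l$
$\left(p{\left(R{\left(0 \right)},z \right)} + H{\left(12,D \right)}\right)^{2} = \left(-9 + 4 \cdot 12\right)^{2} = \left(-9 + 48\right)^{2} = 39^{2} = 1521$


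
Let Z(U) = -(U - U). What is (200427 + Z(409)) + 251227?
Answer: 451654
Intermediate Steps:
Z(U) = 0 (Z(U) = -1*0 = 0)
(200427 + Z(409)) + 251227 = (200427 + 0) + 251227 = 200427 + 251227 = 451654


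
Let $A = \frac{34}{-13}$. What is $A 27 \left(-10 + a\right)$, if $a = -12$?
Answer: $\frac{20196}{13} \approx 1553.5$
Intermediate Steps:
$A = - \frac{34}{13}$ ($A = 34 \left(- \frac{1}{13}\right) = - \frac{34}{13} \approx -2.6154$)
$A 27 \left(-10 + a\right) = \left(- \frac{34}{13}\right) 27 \left(-10 - 12\right) = \left(- \frac{918}{13}\right) \left(-22\right) = \frac{20196}{13}$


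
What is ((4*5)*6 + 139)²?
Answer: 67081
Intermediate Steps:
((4*5)*6 + 139)² = (20*6 + 139)² = (120 + 139)² = 259² = 67081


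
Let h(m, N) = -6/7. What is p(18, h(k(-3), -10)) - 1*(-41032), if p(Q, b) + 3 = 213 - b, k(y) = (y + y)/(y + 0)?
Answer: 288700/7 ≈ 41243.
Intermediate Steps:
k(y) = 2 (k(y) = (2*y)/y = 2)
h(m, N) = -6/7 (h(m, N) = -6*⅐ = -6/7)
p(Q, b) = 210 - b (p(Q, b) = -3 + (213 - b) = 210 - b)
p(18, h(k(-3), -10)) - 1*(-41032) = (210 - 1*(-6/7)) - 1*(-41032) = (210 + 6/7) + 41032 = 1476/7 + 41032 = 288700/7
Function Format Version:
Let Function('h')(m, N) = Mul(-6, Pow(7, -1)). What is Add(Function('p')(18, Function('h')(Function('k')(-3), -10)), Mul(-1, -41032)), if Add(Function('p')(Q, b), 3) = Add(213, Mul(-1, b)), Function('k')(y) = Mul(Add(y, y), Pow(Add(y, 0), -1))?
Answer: Rational(288700, 7) ≈ 41243.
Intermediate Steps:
Function('k')(y) = 2 (Function('k')(y) = Mul(Mul(2, y), Pow(y, -1)) = 2)
Function('h')(m, N) = Rational(-6, 7) (Function('h')(m, N) = Mul(-6, Rational(1, 7)) = Rational(-6, 7))
Function('p')(Q, b) = Add(210, Mul(-1, b)) (Function('p')(Q, b) = Add(-3, Add(213, Mul(-1, b))) = Add(210, Mul(-1, b)))
Add(Function('p')(18, Function('h')(Function('k')(-3), -10)), Mul(-1, -41032)) = Add(Add(210, Mul(-1, Rational(-6, 7))), Mul(-1, -41032)) = Add(Add(210, Rational(6, 7)), 41032) = Add(Rational(1476, 7), 41032) = Rational(288700, 7)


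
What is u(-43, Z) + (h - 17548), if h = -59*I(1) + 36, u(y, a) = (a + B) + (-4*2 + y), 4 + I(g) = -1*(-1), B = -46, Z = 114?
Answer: -17318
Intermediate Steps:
I(g) = -3 (I(g) = -4 - 1*(-1) = -4 + 1 = -3)
u(y, a) = -54 + a + y (u(y, a) = (a - 46) + (-4*2 + y) = (-46 + a) + (-8 + y) = -54 + a + y)
h = 213 (h = -59*(-3) + 36 = 177 + 36 = 213)
u(-43, Z) + (h - 17548) = (-54 + 114 - 43) + (213 - 17548) = 17 - 17335 = -17318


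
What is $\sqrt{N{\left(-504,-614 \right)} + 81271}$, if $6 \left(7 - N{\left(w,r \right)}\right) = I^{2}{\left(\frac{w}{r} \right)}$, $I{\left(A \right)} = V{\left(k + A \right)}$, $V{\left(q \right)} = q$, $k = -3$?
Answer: $\frac{\sqrt{30641182514}}{614} \approx 285.09$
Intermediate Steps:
$I{\left(A \right)} = -3 + A$
$N{\left(w,r \right)} = 7 - \frac{\left(-3 + \frac{w}{r}\right)^{2}}{6}$
$\sqrt{N{\left(-504,-614 \right)} + 81271} = \sqrt{\left(7 - \frac{\left(\left(-1\right) \left(-504\right) + 3 \left(-614\right)\right)^{2}}{6 \cdot 376996}\right) + 81271} = \sqrt{\left(7 - \frac{\left(504 - 1842\right)^{2}}{2261976}\right) + 81271} = \sqrt{\left(7 - \frac{\left(-1338\right)^{2}}{2261976}\right) + 81271} = \sqrt{\left(7 - \frac{1}{2261976} \cdot 1790244\right) + 81271} = \sqrt{\left(7 - \frac{149187}{188498}\right) + 81271} = \sqrt{\frac{1170299}{188498} + 81271} = \sqrt{\frac{15320591257}{188498}} = \frac{\sqrt{30641182514}}{614}$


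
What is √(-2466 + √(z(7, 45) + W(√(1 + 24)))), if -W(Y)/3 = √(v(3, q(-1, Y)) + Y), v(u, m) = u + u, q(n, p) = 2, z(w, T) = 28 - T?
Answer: √(-2466 + √(-17 - 3*√11)) ≈ 0.0523 + 49.659*I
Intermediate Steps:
v(u, m) = 2*u
W(Y) = -3*√(6 + Y) (W(Y) = -3*√(2*3 + Y) = -3*√(6 + Y))
√(-2466 + √(z(7, 45) + W(√(1 + 24)))) = √(-2466 + √((28 - 1*45) - 3*√(6 + √(1 + 24)))) = √(-2466 + √((28 - 45) - 3*√(6 + √25))) = √(-2466 + √(-17 - 3*√(6 + 5))) = √(-2466 + √(-17 - 3*√11))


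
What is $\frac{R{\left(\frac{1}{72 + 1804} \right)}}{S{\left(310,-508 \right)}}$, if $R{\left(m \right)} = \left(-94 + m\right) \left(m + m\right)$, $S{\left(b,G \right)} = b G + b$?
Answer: $\frac{58781}{92190054320} \approx 6.3761 \cdot 10^{-7}$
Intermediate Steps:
$S{\left(b,G \right)} = b + G b$ ($S{\left(b,G \right)} = G b + b = b + G b$)
$R{\left(m \right)} = 2 m \left(-94 + m\right)$ ($R{\left(m \right)} = \left(-94 + m\right) 2 m = 2 m \left(-94 + m\right)$)
$\frac{R{\left(\frac{1}{72 + 1804} \right)}}{S{\left(310,-508 \right)}} = \frac{2 \frac{1}{72 + 1804} \left(-94 + \frac{1}{72 + 1804}\right)}{310 \left(1 - 508\right)} = \frac{2 \cdot \frac{1}{1876} \left(-94 + \frac{1}{1876}\right)}{310 \left(-507\right)} = \frac{2 \cdot \frac{1}{1876} \left(-94 + \frac{1}{1876}\right)}{-157170} = 2 \cdot \frac{1}{1876} \left(- \frac{176343}{1876}\right) \left(- \frac{1}{157170}\right) = \left(- \frac{176343}{1759688}\right) \left(- \frac{1}{157170}\right) = \frac{58781}{92190054320}$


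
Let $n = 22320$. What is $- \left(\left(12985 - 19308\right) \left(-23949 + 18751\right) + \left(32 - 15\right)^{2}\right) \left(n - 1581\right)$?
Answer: $-681633752577$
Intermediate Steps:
$- \left(\left(12985 - 19308\right) \left(-23949 + 18751\right) + \left(32 - 15\right)^{2}\right) \left(n - 1581\right) = - \left(\left(12985 - 19308\right) \left(-23949 + 18751\right) + \left(32 - 15\right)^{2}\right) \left(22320 - 1581\right) = - \left(\left(-6323\right) \left(-5198\right) + 17^{2}\right) 20739 = - \left(32866954 + 289\right) 20739 = - 32867243 \cdot 20739 = \left(-1\right) 681633752577 = -681633752577$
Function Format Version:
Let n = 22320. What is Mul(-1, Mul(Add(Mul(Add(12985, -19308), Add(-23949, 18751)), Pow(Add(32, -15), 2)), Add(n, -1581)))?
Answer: -681633752577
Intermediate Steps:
Mul(-1, Mul(Add(Mul(Add(12985, -19308), Add(-23949, 18751)), Pow(Add(32, -15), 2)), Add(n, -1581))) = Mul(-1, Mul(Add(Mul(Add(12985, -19308), Add(-23949, 18751)), Pow(Add(32, -15), 2)), Add(22320, -1581))) = Mul(-1, Mul(Add(Mul(-6323, -5198), Pow(17, 2)), 20739)) = Mul(-1, Mul(Add(32866954, 289), 20739)) = Mul(-1, Mul(32867243, 20739)) = Mul(-1, 681633752577) = -681633752577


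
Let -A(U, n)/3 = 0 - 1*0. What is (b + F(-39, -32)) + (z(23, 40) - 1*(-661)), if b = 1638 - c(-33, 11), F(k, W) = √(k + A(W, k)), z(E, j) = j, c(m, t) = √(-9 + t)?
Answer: 2339 - √2 + I*√39 ≈ 2337.6 + 6.245*I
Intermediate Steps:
A(U, n) = 0 (A(U, n) = -3*(0 - 1*0) = -3*(0 + 0) = -3*0 = 0)
F(k, W) = √k (F(k, W) = √(k + 0) = √k)
b = 1638 - √2 (b = 1638 - √(-9 + 11) = 1638 - √2 ≈ 1636.6)
(b + F(-39, -32)) + (z(23, 40) - 1*(-661)) = ((1638 - √2) + √(-39)) + (40 - 1*(-661)) = ((1638 - √2) + I*√39) + (40 + 661) = (1638 - √2 + I*√39) + 701 = 2339 - √2 + I*√39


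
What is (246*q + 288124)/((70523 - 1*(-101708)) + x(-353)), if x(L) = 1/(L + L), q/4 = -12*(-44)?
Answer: 570219256/121595085 ≈ 4.6895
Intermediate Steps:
q = 2112 (q = 4*(-12*(-44)) = 4*528 = 2112)
x(L) = 1/(2*L)
(246*q + 288124)/((70523 - 1*(-101708)) + x(-353)) = (246*2112 + 288124)/((70523 - 1*(-101708)) + (1/2)/(-353)) = (519552 + 288124)/((70523 + 101708) + (1/2)*(-1/353)) = 807676/(172231 - 1/706) = 807676/(121595085/706) = 807676*(706/121595085) = 570219256/121595085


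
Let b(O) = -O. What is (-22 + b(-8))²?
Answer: 196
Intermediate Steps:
(-22 + b(-8))² = (-22 - 1*(-8))² = (-22 + 8)² = (-14)² = 196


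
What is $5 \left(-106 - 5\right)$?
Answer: $-555$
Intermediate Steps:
$5 \left(-106 - 5\right) = 5 \left(-111\right) = -555$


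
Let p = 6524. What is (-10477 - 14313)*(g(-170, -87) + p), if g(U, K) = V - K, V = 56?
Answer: -165274930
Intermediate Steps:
g(U, K) = 56 - K
(-10477 - 14313)*(g(-170, -87) + p) = (-10477 - 14313)*((56 - 1*(-87)) + 6524) = -24790*((56 + 87) + 6524) = -24790*(143 + 6524) = -24790*6667 = -165274930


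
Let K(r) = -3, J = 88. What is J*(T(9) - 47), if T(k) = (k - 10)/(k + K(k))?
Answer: -12452/3 ≈ -4150.7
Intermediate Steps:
T(k) = (-10 + k)/(-3 + k) (T(k) = (k - 10)/(k - 3) = (-10 + k)/(-3 + k))
J*(T(9) - 47) = 88*((-10 + 9)/(-3 + 9) - 47) = 88*(-1/6 - 47) = 88*((⅙)*(-1) - 47) = 88*(-⅙ - 47) = 88*(-283/6) = -12452/3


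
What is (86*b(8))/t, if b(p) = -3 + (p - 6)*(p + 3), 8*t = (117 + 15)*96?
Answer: 817/792 ≈ 1.0316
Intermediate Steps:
t = 1584 (t = ((117 + 15)*96)/8 = (132*96)/8 = (⅛)*12672 = 1584)
b(p) = -3 + (-6 + p)*(3 + p)
(86*b(8))/t = (86*(-21 + 8² - 3*8))/1584 = (86*(-21 + 64 - 24))*(1/1584) = (86*19)*(1/1584) = 1634*(1/1584) = 817/792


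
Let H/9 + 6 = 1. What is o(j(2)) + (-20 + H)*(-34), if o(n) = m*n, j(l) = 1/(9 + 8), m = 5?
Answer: 37575/17 ≈ 2210.3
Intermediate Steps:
H = -45 (H = -54 + 9*1 = -54 + 9 = -45)
j(l) = 1/17
o(n) = 5*n
o(j(2)) + (-20 + H)*(-34) = 5*(1/17) + (-20 - 45)*(-34) = 5/17 - 65*(-34) = 5/17 + 2210 = 37575/17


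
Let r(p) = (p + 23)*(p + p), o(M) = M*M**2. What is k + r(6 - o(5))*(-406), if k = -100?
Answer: -9276388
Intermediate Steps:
o(M) = M**3
r(p) = 2*p*(23 + p) (r(p) = (23 + p)*(2*p) = 2*p*(23 + p))
k + r(6 - o(5))*(-406) = -100 + (2*(6 - 1*5**3)*(23 + (6 - 1*5**3)))*(-406) = -100 + (2*(6 - 1*125)*(23 + (6 - 1*125)))*(-406) = -100 + (2*(6 - 125)*(23 + (6 - 125)))*(-406) = -100 + (2*(-119)*(23 - 119))*(-406) = -100 + (2*(-119)*(-96))*(-406) = -100 + 22848*(-406) = -100 - 9276288 = -9276388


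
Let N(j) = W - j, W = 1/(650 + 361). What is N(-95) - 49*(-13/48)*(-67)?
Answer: -4282029/5392 ≈ -794.14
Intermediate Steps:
W = 1/1011 ≈ 0.00098912
N(j) = 1/1011 - j
N(-95) - 49*(-13/48)*(-67) = (1/1011 - 1*(-95)) - 49*(-13/48)*(-67) = (1/1011 + 95) - 49*(-13*1/48)*(-67) = 96046/1011 - 49*(-13/48)*(-67) = 96046/1011 - (-637)*(-67)/48 = 96046/1011 - 1*42679/48 = 96046/1011 - 42679/48 = -4282029/5392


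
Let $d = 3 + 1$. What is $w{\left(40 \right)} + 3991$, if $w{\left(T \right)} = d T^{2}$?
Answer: $10391$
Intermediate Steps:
$d = 4$
$w{\left(T \right)} = 4 T^{2}$
$w{\left(40 \right)} + 3991 = 4 \cdot 40^{2} + 3991 = 4 \cdot 1600 + 3991 = 6400 + 3991 = 10391$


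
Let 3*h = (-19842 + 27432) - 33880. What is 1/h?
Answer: -3/26290 ≈ -0.00011411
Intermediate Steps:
h = -26290/3 (h = ((-19842 + 27432) - 33880)/3 = (7590 - 33880)/3 = (⅓)*(-26290) = -26290/3 ≈ -8763.3)
1/h = 1/(-26290/3) = -3/26290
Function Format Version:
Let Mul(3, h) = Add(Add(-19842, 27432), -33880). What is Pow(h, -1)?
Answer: Rational(-3, 26290) ≈ -0.00011411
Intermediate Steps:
h = Rational(-26290, 3) (h = Mul(Rational(1, 3), Add(Add(-19842, 27432), -33880)) = Mul(Rational(1, 3), Add(7590, -33880)) = Mul(Rational(1, 3), -26290) = Rational(-26290, 3) ≈ -8763.3)
Pow(h, -1) = Pow(Rational(-26290, 3), -1) = Rational(-3, 26290)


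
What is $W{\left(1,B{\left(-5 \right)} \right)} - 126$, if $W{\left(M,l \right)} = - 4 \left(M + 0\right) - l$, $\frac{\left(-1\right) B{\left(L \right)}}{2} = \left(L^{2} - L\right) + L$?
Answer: $-80$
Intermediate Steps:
$B{\left(L \right)} = - 2 L^{2}$ ($B{\left(L \right)} = - 2 \left(\left(L^{2} - L\right) + L\right) = - 2 L^{2}$)
$W{\left(M,l \right)} = - l - 4 M$ ($W{\left(M,l \right)} = - 4 M - l = - l - 4 M$)
$W{\left(1,B{\left(-5 \right)} \right)} - 126 = \left(- \left(-2\right) \left(-5\right)^{2} - 4\right) - 126 = \left(- \left(-2\right) 25 - 4\right) - 126 = \left(\left(-1\right) \left(-50\right) - 4\right) - 126 = \left(50 - 4\right) - 126 = 46 - 126 = -80$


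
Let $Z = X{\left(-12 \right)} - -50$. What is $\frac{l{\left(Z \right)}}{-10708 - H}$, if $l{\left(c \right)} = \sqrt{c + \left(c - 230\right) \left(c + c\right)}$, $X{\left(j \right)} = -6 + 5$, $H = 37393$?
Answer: $- \frac{133 i}{48101} \approx - 0.002765 i$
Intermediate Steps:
$X{\left(j \right)} = -1$
$Z = 49$ ($Z = -1 - -50 = -1 + 50 = 49$)
$l{\left(c \right)} = \sqrt{c + 2 c \left(-230 + c\right)}$ ($l{\left(c \right)} = \sqrt{c + \left(-230 + c\right) 2 c} = \sqrt{c + 2 c \left(-230 + c\right)}$)
$\frac{l{\left(Z \right)}}{-10708 - H} = \frac{\sqrt{49 \left(-459 + 2 \cdot 49\right)}}{-10708 - 37393} = \frac{\sqrt{49 \left(-459 + 98\right)}}{-10708 - 37393} = \frac{\sqrt{49 \left(-361\right)}}{-48101} = \sqrt{-17689} \left(- \frac{1}{48101}\right) = 133 i \left(- \frac{1}{48101}\right) = - \frac{133 i}{48101}$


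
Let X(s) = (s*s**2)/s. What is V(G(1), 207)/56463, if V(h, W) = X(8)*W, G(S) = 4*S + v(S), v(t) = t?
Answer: 4416/18821 ≈ 0.23463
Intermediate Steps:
X(s) = s**2 (X(s) = s**3/s = s**2)
G(S) = 5*S (G(S) = 4*S + S = 5*S)
V(h, W) = 64*W (V(h, W) = 8**2*W = 64*W)
V(G(1), 207)/56463 = (64*207)/56463 = 13248*(1/56463) = 4416/18821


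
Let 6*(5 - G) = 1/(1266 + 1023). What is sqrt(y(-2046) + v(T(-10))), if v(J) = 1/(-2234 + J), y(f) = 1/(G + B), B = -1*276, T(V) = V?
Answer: I*sqrt(72121434602352465)/4175988630 ≈ 0.064309*I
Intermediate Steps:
G = 68669/13734 (G = 5 - 1/(6*(1266 + 1023)) = 5 - 1/6/2289 = 5 - 1/6*1/2289 = 5 - 1/13734 = 68669/13734 ≈ 4.9999)
B = -276
y(f) = -13734/3721915 (y(f) = 1/(68669/13734 - 276) = 1/(-3721915/13734) = -13734/3721915)
sqrt(y(-2046) + v(T(-10))) = sqrt(-13734/3721915 + 1/(-2234 - 10)) = sqrt(-13734/3721915 + 1/(-2244)) = sqrt(-13734/3721915 - 1/2244) = sqrt(-34541011/8351977260) = I*sqrt(72121434602352465)/4175988630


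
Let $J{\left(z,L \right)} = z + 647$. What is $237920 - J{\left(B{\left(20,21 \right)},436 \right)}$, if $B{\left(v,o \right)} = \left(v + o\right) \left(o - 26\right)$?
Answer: $237478$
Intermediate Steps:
$B{\left(v,o \right)} = \left(-26 + o\right) \left(o + v\right)$ ($B{\left(v,o \right)} = \left(o + v\right) \left(-26 + o\right) = \left(-26 + o\right) \left(o + v\right)$)
$J{\left(z,L \right)} = 647 + z$
$237920 - J{\left(B{\left(20,21 \right)},436 \right)} = 237920 - \left(647 + \left(21^{2} - 546 - 520 + 21 \cdot 20\right)\right) = 237920 - \left(647 + \left(441 - 546 - 520 + 420\right)\right) = 237920 - \left(647 - 205\right) = 237920 - 442 = 237478$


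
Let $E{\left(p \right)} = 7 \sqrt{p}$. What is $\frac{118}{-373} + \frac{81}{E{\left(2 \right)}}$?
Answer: $- \frac{118}{373} + \frac{81 \sqrt{2}}{14} \approx 7.8659$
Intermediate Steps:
$\frac{118}{-373} + \frac{81}{E{\left(2 \right)}} = \frac{118}{-373} + \frac{81}{7 \sqrt{2}} = 118 \left(- \frac{1}{373}\right) + 81 \frac{\sqrt{2}}{14} = - \frac{118}{373} + \frac{81 \sqrt{2}}{14}$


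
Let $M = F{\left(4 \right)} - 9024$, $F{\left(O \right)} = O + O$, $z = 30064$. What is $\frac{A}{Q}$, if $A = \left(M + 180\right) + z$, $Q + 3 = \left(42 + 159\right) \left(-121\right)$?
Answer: $- \frac{1769}{2027} \approx -0.87272$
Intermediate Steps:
$F{\left(O \right)} = 2 O$
$M = -9016$ ($M = 2 \cdot 4 - 9024 = 8 - 9024 = -9016$)
$Q = -24324$ ($Q = -3 + \left(42 + 159\right) \left(-121\right) = -3 + 201 \left(-121\right) = -3 - 24321 = -24324$)
$A = 21228$ ($A = \left(-9016 + 180\right) + 30064 = -8836 + 30064 = 21228$)
$\frac{A}{Q} = \frac{21228}{-24324} = 21228 \left(- \frac{1}{24324}\right) = - \frac{1769}{2027}$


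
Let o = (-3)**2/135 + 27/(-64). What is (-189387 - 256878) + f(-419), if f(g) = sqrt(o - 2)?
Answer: -446265 + I*sqrt(33915)/120 ≈ -4.4627e+5 + 1.5347*I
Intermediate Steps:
o = -341/960 (o = 9*(1/135) + 27*(-1/64) = 1/15 - 27/64 = -341/960 ≈ -0.35521)
f(g) = I*sqrt(33915)/120 (f(g) = sqrt(-341/960 - 2) = sqrt(-2261/960) = I*sqrt(33915)/120)
(-189387 - 256878) + f(-419) = (-189387 - 256878) + I*sqrt(33915)/120 = -446265 + I*sqrt(33915)/120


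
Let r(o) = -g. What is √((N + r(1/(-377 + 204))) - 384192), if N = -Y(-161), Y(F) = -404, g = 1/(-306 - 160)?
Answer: I*√83341866462/466 ≈ 619.51*I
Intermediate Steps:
g = -1/466 (g = 1/(-466) = -1/466 ≈ -0.0021459)
r(o) = 1/466 (r(o) = -1*(-1/466) = 1/466)
N = 404 (N = -1*(-404) = 404)
√((N + r(1/(-377 + 204))) - 384192) = √((404 + 1/466) - 384192) = √(188265/466 - 384192) = √(-178845207/466) = I*√83341866462/466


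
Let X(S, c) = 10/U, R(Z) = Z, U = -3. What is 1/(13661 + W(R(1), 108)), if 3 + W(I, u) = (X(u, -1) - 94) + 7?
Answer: 3/40703 ≈ 7.3705e-5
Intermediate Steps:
X(S, c) = -10/3 (X(S, c) = 10/(-3) = 10*(-⅓) = -10/3)
W(I, u) = -280/3 (W(I, u) = -3 + ((-10/3 - 94) + 7) = -3 + (-292/3 + 7) = -3 - 271/3 = -280/3)
1/(13661 + W(R(1), 108)) = 1/(13661 - 280/3) = 1/(40703/3) = 3/40703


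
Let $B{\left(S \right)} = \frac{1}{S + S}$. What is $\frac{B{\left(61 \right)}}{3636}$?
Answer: $\frac{1}{443592} \approx 2.2543 \cdot 10^{-6}$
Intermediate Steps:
$B{\left(S \right)} = \frac{1}{2 S}$
$\frac{B{\left(61 \right)}}{3636} = \frac{\frac{1}{2} \cdot \frac{1}{61}}{3636} = \frac{1}{2} \cdot \frac{1}{61} \cdot \frac{1}{3636} = \frac{1}{122} \cdot \frac{1}{3636} = \frac{1}{443592}$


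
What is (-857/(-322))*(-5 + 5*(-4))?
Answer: -21425/322 ≈ -66.537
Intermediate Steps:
(-857/(-322))*(-5 + 5*(-4)) = (-857*(-1/322))*(-5 - 20) = (857/322)*(-25) = -21425/322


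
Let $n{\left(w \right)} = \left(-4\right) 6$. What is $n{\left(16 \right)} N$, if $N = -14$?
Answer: $336$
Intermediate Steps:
$n{\left(w \right)} = -24$
$n{\left(16 \right)} N = \left(-24\right) \left(-14\right) = 336$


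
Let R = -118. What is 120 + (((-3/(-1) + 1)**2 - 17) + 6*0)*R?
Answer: 238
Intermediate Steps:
120 + (((-3/(-1) + 1)**2 - 17) + 6*0)*R = 120 + (((-3/(-1) + 1)**2 - 17) + 6*0)*(-118) = 120 + (((-3*(-1) + 1)**2 - 17) + 0)*(-118) = 120 + (((3 + 1)**2 - 17) + 0)*(-118) = 120 + ((4**2 - 17) + 0)*(-118) = 120 + ((16 - 17) + 0)*(-118) = 120 + (-1 + 0)*(-118) = 120 - 1*(-118) = 120 + 118 = 238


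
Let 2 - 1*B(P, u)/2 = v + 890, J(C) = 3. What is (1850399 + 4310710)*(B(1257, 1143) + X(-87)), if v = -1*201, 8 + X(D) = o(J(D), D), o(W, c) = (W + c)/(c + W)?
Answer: -8508491529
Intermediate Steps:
o(W, c) = 1 (o(W, c) = (W + c)/(W + c) = 1)
X(D) = -7 (X(D) = -8 + 1 = -7)
v = -201
B(P, u) = -1374 (B(P, u) = 4 - 2*(-201 + 890) = 4 - 2*689 = 4 - 1378 = -1374)
(1850399 + 4310710)*(B(1257, 1143) + X(-87)) = (1850399 + 4310710)*(-1374 - 7) = 6161109*(-1381) = -8508491529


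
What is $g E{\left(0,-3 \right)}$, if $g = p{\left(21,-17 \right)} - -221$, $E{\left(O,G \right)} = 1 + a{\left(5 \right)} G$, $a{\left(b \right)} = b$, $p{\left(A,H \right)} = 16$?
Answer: $-3318$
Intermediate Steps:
$E{\left(O,G \right)} = 1 + 5 G$
$g = 237$ ($g = 16 - -221 = 16 + 221 = 237$)
$g E{\left(0,-3 \right)} = 237 \left(1 + 5 \left(-3\right)\right) = 237 \left(1 - 15\right) = 237 \left(-14\right) = -3318$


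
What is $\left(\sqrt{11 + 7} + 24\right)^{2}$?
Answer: $594 + 144 \sqrt{2} \approx 797.65$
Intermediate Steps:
$\left(\sqrt{11 + 7} + 24\right)^{2} = \left(\sqrt{18} + 24\right)^{2} = \left(3 \sqrt{2} + 24\right)^{2} = \left(24 + 3 \sqrt{2}\right)^{2}$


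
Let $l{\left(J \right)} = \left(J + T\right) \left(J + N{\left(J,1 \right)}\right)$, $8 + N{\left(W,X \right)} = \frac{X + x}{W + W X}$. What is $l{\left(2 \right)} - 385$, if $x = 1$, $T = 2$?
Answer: $-407$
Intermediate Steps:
$N{\left(W,X \right)} = -8 + \frac{1 + X}{W + W X}$ ($N{\left(W,X \right)} = -8 + \frac{X + 1}{W + W X} = -8 + \frac{1 + X}{W + W X}$)
$l{\left(J \right)} = \left(2 + J\right) \left(-8 + J + \frac{1}{J}\right)$ ($l{\left(J \right)} = \left(J + 2\right) \left(J - \left(8 - \frac{1}{J}\right)\right) = \left(2 + J\right) \left(-8 + J + \frac{1}{J}\right)$)
$l{\left(2 \right)} - 385 = \left(-15 + 2^{2} - 12 + \frac{2}{2}\right) - 385 = \left(-15 + 4 - 12 + 2 \cdot \frac{1}{2}\right) - 385 = \left(-15 + 4 - 12 + 1\right) - 385 = -22 - 385 = -407$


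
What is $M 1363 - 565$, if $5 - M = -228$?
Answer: $317014$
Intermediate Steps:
$M = 233$ ($M = 5 - -228 = 5 + 228 = 233$)
$M 1363 - 565 = 233 \cdot 1363 - 565 = 317579 - 565 = 317014$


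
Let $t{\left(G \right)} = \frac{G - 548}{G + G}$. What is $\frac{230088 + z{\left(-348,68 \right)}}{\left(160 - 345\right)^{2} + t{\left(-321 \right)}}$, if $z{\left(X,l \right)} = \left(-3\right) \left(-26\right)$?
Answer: $\frac{147766572}{21973319} \approx 6.7248$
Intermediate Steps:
$t{\left(G \right)} = \frac{-548 + G}{2 G}$
$z{\left(X,l \right)} = 78$
$\frac{230088 + z{\left(-348,68 \right)}}{\left(160 - 345\right)^{2} + t{\left(-321 \right)}} = \frac{230088 + 78}{\left(160 - 345\right)^{2} + \frac{-548 - 321}{2 \left(-321\right)}} = \frac{230166}{\left(-185\right)^{2} + \frac{1}{2} \left(- \frac{1}{321}\right) \left(-869\right)} = \frac{230166}{34225 + \frac{869}{642}} = \frac{230166}{\frac{21973319}{642}} = 230166 \cdot \frac{642}{21973319} = \frac{147766572}{21973319}$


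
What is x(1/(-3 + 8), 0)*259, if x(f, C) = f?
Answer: 259/5 ≈ 51.800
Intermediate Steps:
x(1/(-3 + 8), 0)*259 = 259/(-3 + 8) = 259/5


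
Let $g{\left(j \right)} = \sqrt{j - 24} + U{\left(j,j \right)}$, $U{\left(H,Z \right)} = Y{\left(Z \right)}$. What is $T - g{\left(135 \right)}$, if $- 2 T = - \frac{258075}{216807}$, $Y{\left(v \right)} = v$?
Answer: $- \frac{19426605}{144538} - \sqrt{111} \approx -144.94$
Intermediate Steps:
$U{\left(H,Z \right)} = Z$
$g{\left(j \right)} = j + \sqrt{-24 + j}$ ($g{\left(j \right)} = \sqrt{j - 24} + j = \sqrt{-24 + j} + j = j + \sqrt{-24 + j}$)
$T = \frac{86025}{144538}$ ($T = - \frac{\left(-258075\right) \frac{1}{216807}}{2} = \left(- \frac{1}{2}\right) \left(- \frac{86025}{72269}\right) = \frac{86025}{144538} \approx 0.59517$)
$T - g{\left(135 \right)} = \frac{86025}{144538} - \left(135 + \sqrt{-24 + 135}\right) = \frac{86025}{144538} - \left(135 + \sqrt{111}\right) = - \frac{19426605}{144538} - \sqrt{111}$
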